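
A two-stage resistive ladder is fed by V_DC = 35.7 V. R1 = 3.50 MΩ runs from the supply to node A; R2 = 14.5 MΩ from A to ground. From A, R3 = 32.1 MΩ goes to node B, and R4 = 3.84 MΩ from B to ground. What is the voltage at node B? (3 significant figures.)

The second stage (R3 + R4 = 35.94 MΩ) loads node A in parallel with R2.
R2 ‖ (R3+R4) = 10.33 MΩ.
First divider: V_A = V_DC · 10.33/(3.50 + 10.33) = 26.67 V.
Stage 2 is unloaded, so V_B = V_A · R4/(R3+R4) = 26.67 × 3.84/35.94 = 2.849 V.

V_B ≈ 2.85 V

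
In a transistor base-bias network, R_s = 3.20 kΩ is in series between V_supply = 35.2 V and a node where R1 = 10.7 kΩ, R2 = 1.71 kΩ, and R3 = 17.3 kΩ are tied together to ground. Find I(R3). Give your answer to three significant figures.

I ≈ 0.606 mA

Equivalent of the parallel group: R_p = 1.359 kΩ.
Node voltage V_A = V_supply · R_p/(R_s + R_p) = 35.2 × 0.2980 = 10.49 V.
I(R3) = V_A / R3 = 10.49/17.3 = 0.6064 mA.
(Equivalently: I_total = 7.722 mA, then current-divider fraction G_k/ΣG = 0.07853.)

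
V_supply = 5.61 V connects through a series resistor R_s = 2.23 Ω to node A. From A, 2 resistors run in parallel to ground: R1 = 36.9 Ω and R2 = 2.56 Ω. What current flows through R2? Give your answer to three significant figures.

Equivalent of the parallel group: R_p = 2.394 Ω.
V_A = 5.61 × 2.394/4.624 = 2.904 V.
Branch current I = V_A/R2 = 2.904/2.56 = 1.135 A.
(Equivalently: I_total = 1.213 A, then current-divider fraction G_k/ΣG = 0.9351.)

I ≈ 1.13 A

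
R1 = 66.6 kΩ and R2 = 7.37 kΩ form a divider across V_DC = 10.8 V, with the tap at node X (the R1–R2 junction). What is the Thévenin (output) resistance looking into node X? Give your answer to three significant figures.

Zeroing V_DC shorts the top of R1 to ground, so R_th = R1 ‖ R2 = 6.636 kΩ.

R_th ≈ 6.64 kΩ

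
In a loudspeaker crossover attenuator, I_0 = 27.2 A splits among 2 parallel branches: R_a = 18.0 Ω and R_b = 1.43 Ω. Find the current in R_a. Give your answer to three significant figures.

For two parallel branches, I_k = I_0 · (other R)/(sum of R).
I(R_a) = 27.2 × 1.43/(18.0 + 1.43) = 27.2 × 0.07360 = 2.002 A.

I ≈ 2.00 A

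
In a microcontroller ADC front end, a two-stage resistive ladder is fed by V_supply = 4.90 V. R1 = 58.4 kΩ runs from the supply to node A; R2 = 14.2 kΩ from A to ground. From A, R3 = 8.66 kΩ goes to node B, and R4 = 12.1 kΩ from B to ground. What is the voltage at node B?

V_B ≈ 0.360 V

Looking into the second stage from A: R3 + R4 = 20.76 kΩ appears in parallel with R2.
R2 ‖ (R3+R4) = 8.432 kΩ.
So V_A = 4.90 × 0.1262 = 0.6182 V.
Then the unloaded second divider: V_B = V_A × R4/(R3+R4) = 0.6182 × 0.5829 = 0.3603 V.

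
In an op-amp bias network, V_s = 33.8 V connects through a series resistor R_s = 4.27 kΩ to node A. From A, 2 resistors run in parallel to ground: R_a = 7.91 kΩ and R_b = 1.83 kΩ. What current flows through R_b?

Combine the parallel branches: R_p = (1/7.91 + 1/1.83)⁻¹ = 1.486 kΩ.
V_A by voltage divider: V_A = 33.8 × 1.486/(4.27 + 1.486) = 8.727 V.
Branch current I = V_A/R_b = 8.727/1.83 = 4.769 mA.

I ≈ 4.77 mA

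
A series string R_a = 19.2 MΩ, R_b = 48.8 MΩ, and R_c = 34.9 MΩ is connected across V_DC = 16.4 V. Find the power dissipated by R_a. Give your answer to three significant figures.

The common current is I = 16.4/102.9 = 0.1594 µA.
V(R_a) = I·R = 3.060 V; P = V·I = 3.060 × 0.1594 = 0.4877 µW.

P ≈ 0.488 µW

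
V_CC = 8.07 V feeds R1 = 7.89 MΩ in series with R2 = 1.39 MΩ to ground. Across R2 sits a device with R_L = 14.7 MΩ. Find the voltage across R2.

V_out ≈ 1.12 V

The load sits in parallel with R2, giving an effective lower resistance R2' = R2·R_L/(R2+R_L) = 1.270 MΩ.
Voltage divider with the loaded lower leg: V_out = 8.07 × 1.270/(7.89 + 1.270) = 8.07 × 0.1386 = 1.119 V.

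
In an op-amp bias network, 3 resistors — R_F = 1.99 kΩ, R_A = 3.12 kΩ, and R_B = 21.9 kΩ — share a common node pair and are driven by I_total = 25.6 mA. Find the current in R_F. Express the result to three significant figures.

I ≈ 14.8 mA

ΣG = 1/1.99 + 1/3.12 + 1/21.9 = 0.8687.
R_F takes the fraction G_k/ΣG = 0.5025/0.8687 = 0.5785, so I = 25.6 × 0.5785 = 14.81 mA.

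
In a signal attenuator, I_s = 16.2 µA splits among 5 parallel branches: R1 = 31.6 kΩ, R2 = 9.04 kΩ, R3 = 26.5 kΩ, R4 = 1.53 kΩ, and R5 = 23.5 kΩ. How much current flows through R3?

I ≈ 0.698 µA

Conductances: ΣG = 1/31.6 + 1/9.04 + 1/26.5 + 1/1.53 + 1/23.5 = 0.8761 (1/kΩ).
By the current-divider rule, I = I_s · G_k/ΣG = 16.2 × 0.04307 = 0.6977 µA.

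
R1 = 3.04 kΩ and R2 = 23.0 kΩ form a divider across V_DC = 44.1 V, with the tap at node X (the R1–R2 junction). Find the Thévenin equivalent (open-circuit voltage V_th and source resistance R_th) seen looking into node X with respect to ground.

V_th ≈ 39.0 V, R_th ≈ 2.69 kΩ

V_th is the unloaded tap voltage: V_DC · R2/(R1+R2) = 44.1 × 0.8833 = 38.95 V.
Looking into X with the source shorted: R_th = R1·R2/(R1+R2) = 3.040 × 23.0/26.04 = 2.685 kΩ.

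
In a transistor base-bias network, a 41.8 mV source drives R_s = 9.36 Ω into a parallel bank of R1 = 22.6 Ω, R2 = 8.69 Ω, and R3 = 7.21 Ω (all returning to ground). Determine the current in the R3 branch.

Parallel bank: R_p = 1/(1/22.6 + 1/8.69 + 1/7.21) = 3.355 Ω.
Node voltage V_A = V_CC · R_p/(R_s + R_p) = 41.8 × 0.2639 = 11.03 mV.
I(R3) = V_A / R3 = 11.03/7.21 = 1.530 mA.

I ≈ 1.53 mA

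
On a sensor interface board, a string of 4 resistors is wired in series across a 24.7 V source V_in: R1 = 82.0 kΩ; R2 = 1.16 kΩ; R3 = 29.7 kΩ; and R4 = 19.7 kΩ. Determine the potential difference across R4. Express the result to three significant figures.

Series total: ΣR = 82.0 + 1.16 + 29.7 + 19.7 = 132.6 kΩ.
Voltage divider: V = V_in · (19.70 / 132.6) = 24.7 × 0.1486 = 3.671 V.

V ≈ 3.67 V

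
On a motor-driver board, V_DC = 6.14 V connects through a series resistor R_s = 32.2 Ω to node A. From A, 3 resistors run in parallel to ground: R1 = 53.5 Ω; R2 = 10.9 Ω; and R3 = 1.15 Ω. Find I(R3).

I ≈ 0.164 A

Parallel bank: R_p = 1/(1/53.5 + 1/10.9 + 1/1.15) = 1.020 Ω.
V_A = 6.14 × 1.020/33.22 = 0.1886 V.
Branch current I = V_A/R3 = 0.1886/1.15 = 0.1640 A.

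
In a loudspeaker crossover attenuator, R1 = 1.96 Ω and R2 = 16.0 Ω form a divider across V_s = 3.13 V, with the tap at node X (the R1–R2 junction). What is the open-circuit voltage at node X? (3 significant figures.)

V_th ≈ 2.79 V

V_th is the unloaded tap voltage: V_s · R2/(R1+R2) = 3.13 × 0.8909 = 2.788 V.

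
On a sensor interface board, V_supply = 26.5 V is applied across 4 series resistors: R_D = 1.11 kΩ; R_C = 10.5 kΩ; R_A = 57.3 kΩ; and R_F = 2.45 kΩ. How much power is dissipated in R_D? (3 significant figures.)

Series current I = V_supply/ΣR = 26.5/71.36 = 0.3714 mA.
P = I²R = 0.1379 × 1.11 = 0.1531 mW.

P ≈ 0.153 mW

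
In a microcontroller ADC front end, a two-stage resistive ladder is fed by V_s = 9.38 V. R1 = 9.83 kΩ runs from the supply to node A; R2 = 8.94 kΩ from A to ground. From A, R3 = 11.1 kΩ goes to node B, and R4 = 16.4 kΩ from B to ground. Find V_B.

Looking into the second stage from A: R3 + R4 = 27.50 kΩ appears in parallel with R2.
Effective lower resistance at A: R2 ‖ 27.50 = 6.747 kΩ.
So V_A = 9.38 × 0.4070 = 3.818 V.
Then the unloaded second divider: V_B = V_A × R4/(R3+R4) = 3.818 × 0.5964 = 2.277 V.

V_B ≈ 2.28 V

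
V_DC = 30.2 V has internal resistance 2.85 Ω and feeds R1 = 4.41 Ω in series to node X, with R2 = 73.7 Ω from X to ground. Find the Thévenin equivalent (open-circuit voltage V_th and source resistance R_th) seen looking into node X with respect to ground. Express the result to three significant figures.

V_th ≈ 27.5 V, R_th ≈ 6.61 Ω

R1' = 2.85 + 4.41 = 7.260 Ω (source resistance + R1).
With X open, the divider is unloaded: V_th = 30.2 × 73.7/80.96 = 27.49 V.
Looking into X with the source shorted: R_th = R1'·R2/(R1'+R2) = 7.260 × 73.7/80.96 = 6.609 Ω.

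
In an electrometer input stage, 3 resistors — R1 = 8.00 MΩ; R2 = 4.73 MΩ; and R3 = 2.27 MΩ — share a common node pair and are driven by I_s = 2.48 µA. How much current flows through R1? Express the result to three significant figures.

Total conductance ΣG = 1/8.00 + 1/4.73 + 1/2.27 = 0.7769 (units of 1/MΩ).
Current divider: I(R1) = I_s · G_k/ΣG = 2.48 × (0.1250/0.7769) = 2.48 × 0.1609 = 0.3990 µA.

I ≈ 0.399 µA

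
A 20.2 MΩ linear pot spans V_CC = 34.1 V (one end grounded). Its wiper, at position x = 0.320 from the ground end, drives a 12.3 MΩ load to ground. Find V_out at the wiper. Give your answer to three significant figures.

Lower segment x·R_p = 6.464 MΩ; upper segment (1−x)·R_p = 13.74 MΩ.
Lower segment in parallel with the load: 6.464 ‖ 12.3 = 4.237 MΩ.
Loaded-divider output: V_out = 34.1 × 0.2358 = 8.039 V.

V_out ≈ 8.04 V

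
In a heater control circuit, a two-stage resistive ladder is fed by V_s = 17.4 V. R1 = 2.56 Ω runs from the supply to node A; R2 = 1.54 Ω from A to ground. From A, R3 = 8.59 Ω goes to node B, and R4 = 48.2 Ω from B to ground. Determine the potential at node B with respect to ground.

V_B ≈ 5.45 V

Node A sees R2 in parallel with the series input of stage 2, R3 + R4 = 56.79 Ω.
Effective lower resistance at A: R2 ‖ 56.79 = 1.499 Ω.
First divider: V_A = V_s · 1.499/(2.56 + 1.499) = 6.427 V.
Stage 2 is unloaded, so V_B = V_A · R4/(R3+R4) = 6.427 × 48.2/56.79 = 5.455 V.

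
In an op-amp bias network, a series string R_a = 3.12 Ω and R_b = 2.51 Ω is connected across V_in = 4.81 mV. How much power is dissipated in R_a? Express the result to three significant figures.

The common current is I = 4.81/5.630 = 0.8544 mA.
P = I²R = 0.7299 × 3.12 = 2.277 µW.

P ≈ 2.28 µW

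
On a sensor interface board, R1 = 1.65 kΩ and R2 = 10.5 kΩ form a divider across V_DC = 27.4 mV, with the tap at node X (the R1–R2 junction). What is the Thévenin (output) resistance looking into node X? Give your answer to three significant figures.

R_th ≈ 1.43 kΩ

With V_DC suppressed (replaced by a short), R_th = R1 ‖ R2 = (1.650 × 10.5)/(1.650 + 10.5) = 1.426 kΩ.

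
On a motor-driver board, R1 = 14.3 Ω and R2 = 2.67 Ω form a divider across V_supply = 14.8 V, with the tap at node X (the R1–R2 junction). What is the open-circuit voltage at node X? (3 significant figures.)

V_th ≈ 2.33 V

With X open, the divider is unloaded: V_th = 14.8 × 2.67/16.97 = 2.329 V.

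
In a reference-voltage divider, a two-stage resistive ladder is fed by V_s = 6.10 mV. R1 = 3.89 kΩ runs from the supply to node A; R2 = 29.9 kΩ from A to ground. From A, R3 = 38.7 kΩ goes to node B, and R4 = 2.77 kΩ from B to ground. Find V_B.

Node A sees R2 in parallel with the series input of stage 2, R3 + R4 = 41.47 kΩ.
R2 ‖ (R3+R4) = 17.37 kΩ.
So V_A = 6.10 × 0.8171 = 4.984 mV.
Then the unloaded second divider: V_B = V_A × R4/(R3+R4) = 4.984 × 0.06680 = 0.3329 mV.

V_B ≈ 0.333 mV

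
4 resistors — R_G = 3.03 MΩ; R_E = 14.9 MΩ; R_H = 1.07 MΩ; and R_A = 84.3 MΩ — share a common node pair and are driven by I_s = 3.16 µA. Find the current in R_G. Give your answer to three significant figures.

ΣG = 1/3.03 + 1/14.9 + 1/1.07 + 1/84.3 = 1.344.
Current divider: I(R_G) = I_s · G_k/ΣG = 3.16 × (0.3300/1.344) = 3.16 × 0.2456 = 0.7762 µA.

I ≈ 0.776 µA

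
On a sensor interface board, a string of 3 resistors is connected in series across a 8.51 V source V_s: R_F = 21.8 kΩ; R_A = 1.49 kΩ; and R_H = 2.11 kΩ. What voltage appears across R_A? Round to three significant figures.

V ≈ 0.499 V

Total series resistance ΣR = 21.8 + 1.49 + 2.11 = 25.40 kΩ.
V = V_s · R/ΣR = 8.51 × 0.05866 = 0.4992 V.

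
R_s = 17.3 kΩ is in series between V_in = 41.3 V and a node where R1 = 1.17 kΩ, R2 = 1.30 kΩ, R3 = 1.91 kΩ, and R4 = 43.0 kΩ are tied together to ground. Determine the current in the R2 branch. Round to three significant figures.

I ≈ 0.824 mA

Equivalent of the parallel group: R_p = 0.4607 kΩ.
Node voltage V_A = V_in · R_p/(R_s + R_p) = 41.3 × 0.02594 = 1.071 V.
I(R2) = V_A / R2 = 1.071/1.30 = 0.8240 mA.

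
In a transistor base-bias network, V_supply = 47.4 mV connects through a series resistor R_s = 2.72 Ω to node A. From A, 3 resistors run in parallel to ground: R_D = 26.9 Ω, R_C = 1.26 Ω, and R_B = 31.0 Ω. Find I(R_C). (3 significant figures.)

I ≈ 11.2 mA

Equivalent of the parallel group: R_p = 1.159 Ω.
V_A by voltage divider: V_A = 47.4 × 1.159/(2.72 + 1.159) = 14.16 mV.
Branch current I = V_A/R_C = 14.16/1.26 = 11.24 mA.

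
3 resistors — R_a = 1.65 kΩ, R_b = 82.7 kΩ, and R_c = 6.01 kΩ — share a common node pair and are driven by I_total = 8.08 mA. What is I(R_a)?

ΣG = 1/1.65 + 1/82.7 + 1/6.01 = 0.7845.
R_a takes the fraction G_k/ΣG = 0.6061/0.7845 = 0.7725, so I = 8.08 × 0.7725 = 6.242 mA.

I ≈ 6.24 mA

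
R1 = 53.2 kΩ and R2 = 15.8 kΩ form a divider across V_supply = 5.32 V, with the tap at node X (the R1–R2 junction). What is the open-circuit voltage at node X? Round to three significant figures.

V_th ≈ 1.22 V

V_th is the unloaded tap voltage: V_supply · R2/(R1+R2) = 5.32 × 0.2290 = 1.218 V.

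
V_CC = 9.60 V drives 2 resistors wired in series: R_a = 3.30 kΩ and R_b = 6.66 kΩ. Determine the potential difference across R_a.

V ≈ 3.18 V

ΣR = 3.30 + 6.66 = 9.960 kΩ.
Voltage divider: V = V_CC · (3.300 / 9.960) = 9.60 × 0.3313 = 3.181 V.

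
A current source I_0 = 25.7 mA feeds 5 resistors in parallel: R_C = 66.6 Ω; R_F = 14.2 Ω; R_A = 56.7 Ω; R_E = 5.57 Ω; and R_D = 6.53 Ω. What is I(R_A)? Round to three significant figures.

I ≈ 1.04 mA

Total conductance ΣG = 1/66.6 + 1/14.2 + 1/56.7 + 1/5.57 + 1/6.53 = 0.4357 (units of 1/Ω).
Current divider: I(R_A) = I_0 · G_k/ΣG = 25.7 × (0.01764/0.4357) = 25.7 × 0.04047 = 1.040 mA.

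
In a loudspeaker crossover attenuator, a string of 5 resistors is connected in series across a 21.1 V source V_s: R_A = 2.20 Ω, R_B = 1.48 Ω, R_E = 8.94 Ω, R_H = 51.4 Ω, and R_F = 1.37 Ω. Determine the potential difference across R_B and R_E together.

V ≈ 3.36 V

ΣR = 2.20 + 1.48 + 8.94 + 51.4 + 1.37 = 65.39 Ω.
R_{R_B..R_E} = 1.48 + 8.94 = 10.42 Ω.
By the voltage-divider rule, V = 21.1 × 10.42/65.39 = 3.362 V.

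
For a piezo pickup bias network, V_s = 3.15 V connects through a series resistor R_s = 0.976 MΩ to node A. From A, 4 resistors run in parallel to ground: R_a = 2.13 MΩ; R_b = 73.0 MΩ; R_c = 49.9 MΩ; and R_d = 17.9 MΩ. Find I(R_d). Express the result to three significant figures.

I ≈ 0.114 µA

Equivalent of the parallel group: R_p = 1.789 MΩ.
Node voltage V_A = V_s · R_p/(R_s + R_p) = 3.15 × 0.6470 = 2.038 V.
Branch current I = V_A/R_d = 2.038/17.9 = 0.1139 µA.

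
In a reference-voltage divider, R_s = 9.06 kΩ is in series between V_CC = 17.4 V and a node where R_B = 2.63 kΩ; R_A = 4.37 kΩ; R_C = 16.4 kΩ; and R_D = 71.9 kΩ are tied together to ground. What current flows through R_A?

Equivalent of the parallel group: R_p = 1.462 kΩ.
Node voltage V_A = V_CC · R_p/(R_s + R_p) = 17.4 × 0.1390 = 2.418 V.
I(R_A) = V_A / R_A = 2.418/4.37 = 0.5533 mA.
(Equivalently: I_total = 1.654 mA, then current-divider fraction G_k/ΣG = 0.3346.)

I ≈ 0.553 mA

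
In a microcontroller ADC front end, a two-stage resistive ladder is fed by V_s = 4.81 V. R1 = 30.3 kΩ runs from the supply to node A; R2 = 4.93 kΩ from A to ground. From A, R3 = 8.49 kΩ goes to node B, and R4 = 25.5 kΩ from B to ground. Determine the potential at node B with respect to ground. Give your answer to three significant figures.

The second stage (R3 + R4 = 33.99 kΩ) loads node A in parallel with R2.
R2 ‖ (R3+R4) = 4.306 kΩ.
First divider: V_A = V_s · 4.306/(30.3 + 4.306) = 0.5984 V.
V_B = V_A × 0.7502 = 0.4490 V.

V_B ≈ 0.449 V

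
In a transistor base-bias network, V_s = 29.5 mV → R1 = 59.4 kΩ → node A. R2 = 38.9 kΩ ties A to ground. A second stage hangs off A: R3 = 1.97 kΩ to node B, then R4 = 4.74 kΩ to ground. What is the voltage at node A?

Looking into the second stage from A: R3 + R4 = 6.710 kΩ appears in parallel with R2.
Effective lower resistance at A: R2 ‖ 6.710 = 5.723 kΩ.
V_A = 29.5 × 5.723/(59.4 + 5.723) = 2.592 mV.

V_A ≈ 2.59 mV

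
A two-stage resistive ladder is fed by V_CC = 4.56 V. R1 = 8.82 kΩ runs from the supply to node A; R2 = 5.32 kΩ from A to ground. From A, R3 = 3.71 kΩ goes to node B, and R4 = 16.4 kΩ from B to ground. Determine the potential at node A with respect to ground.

V_A ≈ 1.47 V

Node A sees R2 in parallel with the series input of stage 2, R3 + R4 = 20.11 kΩ.
Effective lower resistance at A: R2 ‖ 20.11 = 4.207 kΩ.
So V_A = 4.56 × 0.3229 = 1.473 V.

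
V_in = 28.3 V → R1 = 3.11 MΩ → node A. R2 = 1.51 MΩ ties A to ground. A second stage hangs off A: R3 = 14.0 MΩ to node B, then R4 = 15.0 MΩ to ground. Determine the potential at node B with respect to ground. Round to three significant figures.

V_B ≈ 4.62 V

The second stage (R3 + R4 = 29.00 MΩ) loads node A in parallel with R2.
R2 ‖ (R3+R4) = 1.435 MΩ.
First divider: V_A = V_in · 1.435/(3.11 + 1.435) = 8.936 V.
Then the unloaded second divider: V_B = V_A × R4/(R3+R4) = 8.936 × 0.5172 = 4.622 V.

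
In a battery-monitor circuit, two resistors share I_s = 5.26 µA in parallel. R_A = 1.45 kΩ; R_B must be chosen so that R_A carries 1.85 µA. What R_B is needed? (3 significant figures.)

R_B ≈ 0.787 kΩ

In a two-way split, I_A/I_s = R_B/(R_A + R_B).
With f = 0.3517, R_B = R_A · f/(1−f) = 1.45 × 0.5425 = 0.7867 kΩ.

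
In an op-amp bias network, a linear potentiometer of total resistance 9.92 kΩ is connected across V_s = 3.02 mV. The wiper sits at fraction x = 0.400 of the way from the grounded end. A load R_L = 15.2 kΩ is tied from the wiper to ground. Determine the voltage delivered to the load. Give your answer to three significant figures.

V_out ≈ 1.04 mV

Split the track: R_lower = x·R_p = 3.968 kΩ, R_upper = (1−x)·R_p = 5.952 kΩ.
Lower segment in parallel with the load: 3.968 ‖ 15.2 = 3.147 kΩ.
Then V_out = V_s · 3.147/(5.952 + 3.147) = 1.044 mV.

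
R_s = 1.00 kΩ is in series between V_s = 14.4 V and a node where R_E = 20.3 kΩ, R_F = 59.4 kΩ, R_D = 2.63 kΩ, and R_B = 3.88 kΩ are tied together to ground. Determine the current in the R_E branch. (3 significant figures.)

I ≈ 0.416 mA

Combine the parallel branches: R_p = (1/20.3 + 1/59.4 + 1/2.63 + 1/3.88)⁻¹ = 1.420 kΩ.
V_A = 14.4 × 1.420/2.420 = 8.450 V.
Branch current I = V_A/R_E = 8.450/20.3 = 0.4163 mA.
(Equivalently: I_total = 5.950 mA, then current-divider fraction G_k/ΣG = 0.06997.)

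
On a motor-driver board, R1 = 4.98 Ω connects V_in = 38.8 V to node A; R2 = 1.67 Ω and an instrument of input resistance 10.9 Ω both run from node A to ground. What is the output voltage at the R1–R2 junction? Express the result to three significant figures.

V_out ≈ 8.74 V

First combine the lower leg with the load: R2 ‖ R_L = 1.448 Ω.
Then V_out = V_in · R2'/(R1 + R2') = 38.8 × 1.448/6.428 = 8.741 V.
(Unloaded it would be 9.74 V; the load pulls it down.)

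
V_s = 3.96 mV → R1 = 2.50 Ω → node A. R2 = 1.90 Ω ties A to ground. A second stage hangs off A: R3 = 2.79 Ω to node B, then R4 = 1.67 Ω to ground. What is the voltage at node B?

V_B ≈ 0.516 mV

The second stage (R3 + R4 = 4.460 Ω) loads node A in parallel with R2.
Effective lower resistance at A: R2 ‖ 4.460 = 1.332 Ω.
First divider: V_A = V_s · 1.332/(2.50 + 1.332) = 1.377 mV.
V_B = V_A × 0.3744 = 0.5155 mV.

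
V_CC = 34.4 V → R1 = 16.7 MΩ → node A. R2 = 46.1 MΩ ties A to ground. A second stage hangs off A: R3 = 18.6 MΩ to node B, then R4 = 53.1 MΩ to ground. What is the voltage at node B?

V_B ≈ 16.0 V

Looking into the second stage from A: R3 + R4 = 71.70 MΩ appears in parallel with R2.
R2 ‖ (R3+R4) = 28.06 MΩ.
V_A = 34.4 × 28.06/(16.7 + 28.06) = 21.57 V.
Then the unloaded second divider: V_B = V_A × R4/(R3+R4) = 21.57 × 0.7406 = 15.97 V.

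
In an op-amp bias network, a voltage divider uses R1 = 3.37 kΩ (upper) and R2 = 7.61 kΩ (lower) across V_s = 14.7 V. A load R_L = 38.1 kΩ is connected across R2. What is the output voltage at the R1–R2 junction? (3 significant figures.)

First combine the lower leg with the load: R2 ‖ R_L = 6.343 kΩ.
Then V_out = V_s · R2'/(R1 + R2') = 14.7 × 6.343/9.713 = 9.600 V.

V_out ≈ 9.60 V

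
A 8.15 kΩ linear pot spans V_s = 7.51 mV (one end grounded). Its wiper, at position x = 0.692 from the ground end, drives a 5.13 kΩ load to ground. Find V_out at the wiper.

V_out ≈ 3.88 mV

Lower segment x·R_p = 5.640 kΩ; upper segment (1−x)·R_p = 2.510 kΩ.
(x·R_p) ‖ R_L = 2.686 kΩ.
V_out = 7.51 × 2.686/(2.510 + 2.686) = 3.882 mV.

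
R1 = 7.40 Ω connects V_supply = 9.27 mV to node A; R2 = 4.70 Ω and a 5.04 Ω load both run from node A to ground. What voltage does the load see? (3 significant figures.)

V_out ≈ 2.29 mV

R2 ‖ R_L = (4.70 × 5.04)/(4.70 + 5.04) = 2.432 Ω.
Then V_out = V_supply · R2'/(R1 + R2') = 9.27 × 2.432/9.832 = 2.293 mV.
(Unloaded it would be 3.60 mV; the load pulls it down.)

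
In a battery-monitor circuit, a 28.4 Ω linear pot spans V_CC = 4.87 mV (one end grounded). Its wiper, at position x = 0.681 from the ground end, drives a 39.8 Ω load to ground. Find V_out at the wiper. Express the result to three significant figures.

Lower segment x·R_p = 19.34 Ω; upper segment (1−x)·R_p = 9.060 Ω.
Lower segment in parallel with the load: 19.34 ‖ 39.8 = 13.02 Ω.
V_out = 4.87 × 13.02/(9.060 + 13.02) = 2.871 mV.

V_out ≈ 2.87 mV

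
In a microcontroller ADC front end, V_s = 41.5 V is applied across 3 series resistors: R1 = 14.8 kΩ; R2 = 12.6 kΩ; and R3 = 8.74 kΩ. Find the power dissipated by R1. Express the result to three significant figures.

The common current is I = 41.5/36.14 = 1.148 mA.
P = I²R = 1.319 × 14.8 = 19.52 mW.

P ≈ 19.5 mW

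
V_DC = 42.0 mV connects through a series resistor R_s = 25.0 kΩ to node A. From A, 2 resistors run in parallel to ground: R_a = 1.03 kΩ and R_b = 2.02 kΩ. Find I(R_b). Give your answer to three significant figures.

Combine the parallel branches: R_p = (1/1.03 + 1/2.02)⁻¹ = 0.6822 kΩ.
Node voltage V_A = V_DC · R_p/(R_s + R_p) = 42.0 × 0.02656 = 1.116 mV.
Branch current I = V_A/R_b = 1.116/2.02 = 0.5523 µA.

I ≈ 0.552 µA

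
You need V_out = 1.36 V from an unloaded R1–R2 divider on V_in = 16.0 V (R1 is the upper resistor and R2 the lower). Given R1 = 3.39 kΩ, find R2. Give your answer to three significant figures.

The divider ratio is R2/(R1+R2) = 1.36/16.0 = 0.08500.
So R2 = R1 · V_out/(V_in − V_out) = 3.39 × 1.36/(16.0 − 1.36) = 3.39 × 0.09290 = 0.3149 kΩ.

R2 ≈ 0.315 kΩ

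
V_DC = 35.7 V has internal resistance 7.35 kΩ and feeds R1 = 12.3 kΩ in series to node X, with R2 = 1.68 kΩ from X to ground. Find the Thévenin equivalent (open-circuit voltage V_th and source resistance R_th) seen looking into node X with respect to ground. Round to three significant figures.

V_th ≈ 2.81 V, R_th ≈ 1.55 kΩ

R1' = 7.35 + 12.3 = 19.65 kΩ (source resistance + R1).
With X open, the divider is unloaded: V_th = 35.7 × 1.68/21.33 = 2.812 V.
With V_DC suppressed (replaced by a short), R_th = R1' ‖ R2 = (19.65 × 1.68)/(19.65 + 1.68) = 1.548 kΩ.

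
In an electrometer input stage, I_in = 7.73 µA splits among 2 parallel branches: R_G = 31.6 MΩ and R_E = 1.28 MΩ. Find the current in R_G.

I ≈ 0.301 µA

With just two branches, the current splits inversely with resistance.
So I = 7.73 × 1.28/32.88 = 0.3009 µA.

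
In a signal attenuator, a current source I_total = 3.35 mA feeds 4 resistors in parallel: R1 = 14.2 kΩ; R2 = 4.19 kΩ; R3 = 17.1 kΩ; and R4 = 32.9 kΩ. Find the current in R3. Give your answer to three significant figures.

ΣG = 1/14.2 + 1/4.19 + 1/17.1 + 1/32.9 = 0.3980.
By the current-divider rule, I = I_total · G_k/ΣG = 3.35 × 0.1469 = 0.4923 mA.

I ≈ 0.492 mA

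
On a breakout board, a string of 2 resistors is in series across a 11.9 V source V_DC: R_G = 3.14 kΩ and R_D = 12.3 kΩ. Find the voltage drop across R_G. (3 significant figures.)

ΣR = 3.14 + 12.3 = 15.44 kΩ.
Voltage divider: V = V_DC · (3.140 / 15.44) = 11.9 × 0.2034 = 2.420 V.

V ≈ 2.42 V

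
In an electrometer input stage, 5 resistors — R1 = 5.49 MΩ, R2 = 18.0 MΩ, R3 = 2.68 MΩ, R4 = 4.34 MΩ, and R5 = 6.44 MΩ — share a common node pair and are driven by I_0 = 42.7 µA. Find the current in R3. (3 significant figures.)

I ≈ 16.0 µA

ΣG = 1/5.49 + 1/18.0 + 1/2.68 + 1/4.34 + 1/6.44 = 0.9965.
R3 takes the fraction G_k/ΣG = 0.3731/0.9965 = 0.3744, so I = 42.7 × 0.3744 = 15.99 µA.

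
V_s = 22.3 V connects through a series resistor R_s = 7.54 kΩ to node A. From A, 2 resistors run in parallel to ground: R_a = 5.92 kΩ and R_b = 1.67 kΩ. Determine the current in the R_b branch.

I ≈ 1.97 mA

Parallel bank: R_p = 1/(1/5.92 + 1/1.67) = 1.303 kΩ.
V_A by voltage divider: V_A = 22.3 × 1.303/(7.54 + 1.303) = 3.285 V.
I(R_b) = V_A / R_b = 3.285/1.67 = 1.967 mA.
(Equivalently: I_total = 2.522 mA, then current-divider fraction G_k/ΣG = 0.7800.)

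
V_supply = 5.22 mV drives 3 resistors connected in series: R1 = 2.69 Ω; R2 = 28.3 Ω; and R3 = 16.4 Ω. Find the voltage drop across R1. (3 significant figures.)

V ≈ 0.296 mV

Series total: ΣR = 2.69 + 28.3 + 16.4 = 47.39 Ω.
Voltage divider: V = V_supply · (2.690 / 47.39) = 5.22 × 0.05676 = 0.2963 mV.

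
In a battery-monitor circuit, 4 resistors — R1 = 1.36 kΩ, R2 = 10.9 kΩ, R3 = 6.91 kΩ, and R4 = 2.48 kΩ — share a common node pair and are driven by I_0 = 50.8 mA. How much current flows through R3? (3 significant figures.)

ΣG = 1/1.36 + 1/10.9 + 1/6.91 + 1/2.48 = 1.375.
Current divider: I(R3) = I_0 · G_k/ΣG = 50.8 × (0.1447/1.375) = 50.8 × 0.1053 = 5.347 mA.

I ≈ 5.35 mA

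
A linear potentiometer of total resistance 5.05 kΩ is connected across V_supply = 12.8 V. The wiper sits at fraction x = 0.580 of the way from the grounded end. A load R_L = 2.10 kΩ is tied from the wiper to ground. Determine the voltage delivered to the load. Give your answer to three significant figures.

The pot divides into 2.121 kΩ above the wiper and 2.929 kΩ below.
R_L loads the lower segment: effective lower R = 1.223 kΩ.
V_out = 12.8 × 1.223/(2.121 + 1.223) = 4.682 V.
(Unloaded: V_out = x·V_supply = 7.42 V.)

V_out ≈ 4.68 V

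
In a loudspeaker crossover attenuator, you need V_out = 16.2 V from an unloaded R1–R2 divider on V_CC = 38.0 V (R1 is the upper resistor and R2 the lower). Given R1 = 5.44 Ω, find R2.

V_out/V_CC = R2/(R1+R2) = 0.4263.
So R2 = R1 · V_out/(V_CC − V_out) = 5.44 × 16.2/(38.0 − 16.2) = 5.44 × 0.7431 = 4.043 Ω.

R2 ≈ 4.04 Ω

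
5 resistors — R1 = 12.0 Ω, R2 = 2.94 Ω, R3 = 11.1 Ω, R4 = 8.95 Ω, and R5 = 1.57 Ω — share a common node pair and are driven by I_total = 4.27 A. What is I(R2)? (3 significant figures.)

I ≈ 1.15 A

Conductances: ΣG = 1/12.0 + 1/2.94 + 1/11.1 + 1/8.95 + 1/1.57 = 1.262 (1/Ω).
Current divider: I(R2) = I_total · G_k/ΣG = 4.27 × (0.3401/1.262) = 4.27 × 0.2695 = 1.151 A.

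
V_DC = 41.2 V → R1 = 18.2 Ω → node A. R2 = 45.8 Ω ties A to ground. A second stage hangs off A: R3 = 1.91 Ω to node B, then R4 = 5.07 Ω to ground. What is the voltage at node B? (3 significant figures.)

V_B ≈ 7.47 V

The second stage (R3 + R4 = 6.980 Ω) loads node A in parallel with R2.
Effective lower resistance at A: R2 ‖ 6.980 = 6.057 Ω.
First divider: V_A = V_DC · 6.057/(18.2 + 6.057) = 10.29 V.
Then the unloaded second divider: V_B = V_A × R4/(R3+R4) = 10.29 × 0.7264 = 7.472 V.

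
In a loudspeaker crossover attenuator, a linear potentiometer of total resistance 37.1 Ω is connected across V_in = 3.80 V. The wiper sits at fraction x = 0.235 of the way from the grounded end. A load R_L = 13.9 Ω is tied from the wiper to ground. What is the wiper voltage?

The pot divides into 28.38 Ω above the wiper and 8.719 Ω below.
Lower segment in parallel with the load: 8.719 ‖ 13.9 = 5.358 Ω.
Loaded-divider output: V_out = 3.80 × 0.1588 = 0.6034 V.

V_out ≈ 0.603 V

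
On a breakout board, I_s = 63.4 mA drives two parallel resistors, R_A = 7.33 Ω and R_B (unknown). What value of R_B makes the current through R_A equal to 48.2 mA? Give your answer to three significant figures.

In a two-way split, I_A/I_s = R_B/(R_A + R_B).
With f = 0.7603, R_B = R_A · f/(1−f) = 7.33 × 3.171 = 23.24 Ω.

R_B ≈ 23.2 Ω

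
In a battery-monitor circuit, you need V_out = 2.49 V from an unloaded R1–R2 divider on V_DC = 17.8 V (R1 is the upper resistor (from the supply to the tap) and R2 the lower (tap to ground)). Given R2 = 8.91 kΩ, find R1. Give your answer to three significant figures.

Required fraction k = V_out/V_DC = 0.1399.
So R1 = R2 · (V_DC/V_out − 1) = 8.91 × (17.8/2.49 − 1) = 8.91 × 6.149 = 54.78 kΩ.

R1 ≈ 54.8 kΩ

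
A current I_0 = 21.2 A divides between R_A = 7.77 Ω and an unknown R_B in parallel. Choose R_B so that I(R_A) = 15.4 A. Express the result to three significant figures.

The fraction through R_A equals R_B/(R_A+R_B).
With f = 0.7264, R_B = R_A · f/(1−f) = 7.77 × 2.655 = 20.63 Ω.

R_B ≈ 20.6 Ω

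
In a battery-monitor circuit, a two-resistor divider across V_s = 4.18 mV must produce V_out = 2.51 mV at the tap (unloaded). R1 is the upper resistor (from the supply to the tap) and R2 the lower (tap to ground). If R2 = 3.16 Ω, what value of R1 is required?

V_out/V_s = R2/(R1+R2) = 0.6005.
R1 = R2·(1/k − 1) = 3.16 × 0.6653 = 2.102 Ω.

R1 ≈ 2.10 Ω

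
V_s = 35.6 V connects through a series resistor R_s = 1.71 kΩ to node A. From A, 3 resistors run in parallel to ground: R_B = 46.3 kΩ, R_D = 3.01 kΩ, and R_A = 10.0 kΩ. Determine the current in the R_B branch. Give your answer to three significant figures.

Parallel bank: R_p = 1/(1/46.3 + 1/3.01 + 1/10.0) = 2.203 kΩ.
V_A by voltage divider: V_A = 35.6 × 2.203/(1.71 + 2.203) = 20.04 V.
I(R_B) = V_A / R_B = 20.04/46.3 = 0.4329 mA.

I ≈ 0.433 mA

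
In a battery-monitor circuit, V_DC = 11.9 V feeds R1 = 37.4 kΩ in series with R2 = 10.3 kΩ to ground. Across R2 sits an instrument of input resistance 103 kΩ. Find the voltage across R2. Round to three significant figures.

First combine the lower leg with the load: R2 ‖ R_L = 9.364 kΩ.
Voltage divider with the loaded lower leg: V_out = 11.9 × 9.364/(37.4 + 9.364) = 11.9 × 0.2002 = 2.383 V.

V_out ≈ 2.38 V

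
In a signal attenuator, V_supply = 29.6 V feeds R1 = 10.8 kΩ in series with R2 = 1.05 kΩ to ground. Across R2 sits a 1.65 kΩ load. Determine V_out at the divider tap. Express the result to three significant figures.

V_out ≈ 1.66 V

The load sits in parallel with R2, giving an effective lower resistance R2' = R2·R_L/(R2+R_L) = 0.6417 kΩ.
Then V_out = V_supply · R2'/(R1 + R2') = 29.6 × 0.6417/11.44 = 1.660 V.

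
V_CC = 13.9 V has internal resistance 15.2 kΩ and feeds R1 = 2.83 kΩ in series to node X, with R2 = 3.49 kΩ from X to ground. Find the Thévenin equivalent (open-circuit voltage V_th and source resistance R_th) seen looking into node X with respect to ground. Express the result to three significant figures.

R1' = 15.2 + 2.83 = 18.03 kΩ (source resistance + R1).
Open-circuit (no load on X): V_th = V_CC · R2/(R1' + R2) = 13.9 × 3.49/(18.03 + 3.49) = 2.254 V.
Zeroing V_CC shorts the top of R1' to ground, so R_th = R1' ‖ R2 = 2.924 kΩ.

V_th ≈ 2.25 V, R_th ≈ 2.92 kΩ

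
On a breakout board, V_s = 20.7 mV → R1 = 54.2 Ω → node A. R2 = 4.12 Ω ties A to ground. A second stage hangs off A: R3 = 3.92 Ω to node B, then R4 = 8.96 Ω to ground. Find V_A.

V_A ≈ 1.13 mV

Node A sees R2 in parallel with the series input of stage 2, R3 + R4 = 12.88 Ω.
Effective lower resistance at A: R2 ‖ 12.88 = 3.122 Ω.
First divider: V_A = V_s · 3.122/(54.2 + 3.122) = 1.127 mV.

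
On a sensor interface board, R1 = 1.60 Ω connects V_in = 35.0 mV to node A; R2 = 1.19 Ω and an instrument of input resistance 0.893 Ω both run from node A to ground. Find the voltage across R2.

V_out ≈ 8.46 mV

The load sits in parallel with R2, giving an effective lower resistance R2' = R2·R_L/(R2+R_L) = 0.5102 Ω.
Then V_out = V_in · R2'/(R1 + R2') = 35.0 × 0.5102/2.110 = 8.462 mV.
(Unloaded it would be 14.9 mV; the load pulls it down.)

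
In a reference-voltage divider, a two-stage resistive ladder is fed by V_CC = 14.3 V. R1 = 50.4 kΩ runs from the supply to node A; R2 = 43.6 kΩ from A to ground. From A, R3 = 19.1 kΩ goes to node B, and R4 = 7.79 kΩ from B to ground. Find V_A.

V_A ≈ 3.55 V

Node A sees R2 in parallel with the series input of stage 2, R3 + R4 = 26.89 kΩ.
R2 ‖ (R3+R4) = 16.63 kΩ.
So V_A = 14.3 × 0.2481 = 3.548 V.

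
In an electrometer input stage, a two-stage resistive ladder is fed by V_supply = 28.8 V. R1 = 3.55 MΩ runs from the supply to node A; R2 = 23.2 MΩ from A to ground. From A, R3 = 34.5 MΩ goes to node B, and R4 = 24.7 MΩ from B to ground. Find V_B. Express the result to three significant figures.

V_B ≈ 9.91 V

Node A sees R2 in parallel with the series input of stage 2, R3 + R4 = 59.20 MΩ.
Effective lower resistance at A: R2 ‖ 59.20 = 16.67 MΩ.
First divider: V_A = V_supply · 16.67/(3.55 + 16.67) = 23.74 V.
Then the unloaded second divider: V_B = V_A × R4/(R3+R4) = 23.74 × 0.4172 = 9.906 V.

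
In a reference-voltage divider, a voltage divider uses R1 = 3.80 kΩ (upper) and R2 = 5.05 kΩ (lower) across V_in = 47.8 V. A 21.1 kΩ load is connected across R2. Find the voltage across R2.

R2 ‖ R_L = (5.05 × 21.1)/(5.05 + 21.1) = 4.075 kΩ.
Voltage divider with the loaded lower leg: V_out = 47.8 × 4.075/(3.80 + 4.075) = 47.8 × 0.5174 = 24.73 V.

V_out ≈ 24.7 V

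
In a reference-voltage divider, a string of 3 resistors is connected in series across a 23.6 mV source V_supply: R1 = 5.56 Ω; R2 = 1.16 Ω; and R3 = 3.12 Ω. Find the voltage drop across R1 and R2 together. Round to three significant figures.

Series total: ΣR = 5.56 + 1.16 + 3.12 = 9.840 Ω.
R_{R1..R2} = 5.56 + 1.16 = 6.720 Ω.
V = V_supply · R/ΣR = 23.6 × 0.6829 = 16.12 mV.

V ≈ 16.1 mV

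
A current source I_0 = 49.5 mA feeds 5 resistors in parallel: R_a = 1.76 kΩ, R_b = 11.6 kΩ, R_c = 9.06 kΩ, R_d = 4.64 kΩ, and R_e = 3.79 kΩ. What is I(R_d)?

I ≈ 8.57 mA

Total conductance ΣG = 1/1.76 + 1/11.6 + 1/9.06 + 1/4.64 + 1/3.79 = 1.244 (units of 1/kΩ).
Current divider: I(R_d) = I_0 · G_k/ΣG = 49.5 × (0.2155/1.244) = 49.5 × 0.1732 = 8.575 mA.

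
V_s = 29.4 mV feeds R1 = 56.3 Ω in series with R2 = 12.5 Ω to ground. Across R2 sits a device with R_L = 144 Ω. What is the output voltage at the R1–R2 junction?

V_out ≈ 4.99 mV

R2 ‖ R_L = (12.5 × 144)/(12.5 + 144) = 11.50 Ω.
Now apply the divider: V_out = 29.4 × 0.1696 = 4.987 mV.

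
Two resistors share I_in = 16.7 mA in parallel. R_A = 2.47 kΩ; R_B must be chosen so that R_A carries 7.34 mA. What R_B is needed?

Two-branch current divider: I_A = I_in · R_B/(R_A + R_B).
7.34/16.7 = R_B/(R_A + R_B) → R_B = R_A · (0.4395)/(1 − 0.4395) = 2.47 × 0.7842 = 1.937 kΩ.

R_B ≈ 1.94 kΩ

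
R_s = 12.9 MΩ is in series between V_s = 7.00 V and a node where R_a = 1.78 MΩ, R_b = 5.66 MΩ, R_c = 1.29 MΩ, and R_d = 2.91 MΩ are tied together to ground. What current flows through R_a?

Combine the parallel branches: R_p = (1/1.78 + 1/5.66 + 1/1.29 + 1/2.91)⁻¹ = 0.5384 MΩ.
V_A = 7.00 × 0.5384/13.44 = 0.2805 V.
Branch current I = V_A/R_a = 0.2805/1.78 = 0.1576 µA.

I ≈ 0.158 µA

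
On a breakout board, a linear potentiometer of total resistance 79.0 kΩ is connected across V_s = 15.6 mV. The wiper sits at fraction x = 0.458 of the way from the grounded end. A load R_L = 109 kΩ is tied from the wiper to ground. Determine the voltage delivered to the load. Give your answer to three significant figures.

Lower segment x·R_p = 36.18 kΩ; upper segment (1−x)·R_p = 42.82 kΩ.
Lower segment in parallel with the load: 36.18 ‖ 109 = 27.16 kΩ.
Loaded-divider output: V_out = 15.6 × 0.3882 = 6.055 mV.
(Unloaded: V_out = x·V_s = 7.14 mV.)

V_out ≈ 6.06 mV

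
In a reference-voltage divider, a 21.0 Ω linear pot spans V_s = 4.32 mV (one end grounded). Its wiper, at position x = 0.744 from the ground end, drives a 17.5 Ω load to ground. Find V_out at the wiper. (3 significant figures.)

V_out ≈ 2.62 mV

Split the track: R_lower = x·R_p = 15.62 Ω, R_upper = (1−x)·R_p = 5.376 Ω.
R_L loads the lower segment: effective lower R = 8.254 Ω.
Loaded-divider output: V_out = 4.32 × 0.6056 = 2.616 mV.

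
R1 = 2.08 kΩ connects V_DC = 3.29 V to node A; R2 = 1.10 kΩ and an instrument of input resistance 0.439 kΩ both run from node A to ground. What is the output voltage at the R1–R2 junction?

V_out ≈ 0.431 V

The load sits in parallel with R2, giving an effective lower resistance R2' = R2·R_L/(R2+R_L) = 0.3138 kΩ.
Voltage divider with the loaded lower leg: V_out = 3.29 × 0.3138/(2.08 + 0.3138) = 3.29 × 0.1311 = 0.4313 V.
(Unloaded it would be 1.14 V; the load pulls it down.)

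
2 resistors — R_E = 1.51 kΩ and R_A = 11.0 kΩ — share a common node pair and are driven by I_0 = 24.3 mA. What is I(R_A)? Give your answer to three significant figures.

I ≈ 2.93 mA

With just two branches, the current splits inversely with resistance.
So I = 24.3 × 1.51/12.51 = 2.933 mA.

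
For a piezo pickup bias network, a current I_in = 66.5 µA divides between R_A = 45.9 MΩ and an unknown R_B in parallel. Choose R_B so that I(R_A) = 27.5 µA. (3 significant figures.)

R_B ≈ 32.4 MΩ

Two-branch current divider: I_A = I_in · R_B/(R_A + R_B).
With f = 0.4135, R_B = R_A · f/(1−f) = 45.9 × 0.7051 = 32.37 MΩ.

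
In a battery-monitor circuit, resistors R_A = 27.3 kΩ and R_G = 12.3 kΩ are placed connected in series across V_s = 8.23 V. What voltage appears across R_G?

V ≈ 2.56 V

Total series resistance ΣR = 27.3 + 12.3 = 39.60 kΩ.
V = V_s · R/ΣR = 8.23 × 0.3106 = 2.556 V.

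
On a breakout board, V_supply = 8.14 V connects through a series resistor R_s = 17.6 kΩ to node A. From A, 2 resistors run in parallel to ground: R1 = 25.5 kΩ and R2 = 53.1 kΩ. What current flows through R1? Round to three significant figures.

I ≈ 0.158 mA

Combine the parallel branches: R_p = (1/25.5 + 1/53.1)⁻¹ = 17.23 kΩ.
V_A by voltage divider: V_A = 8.14 × 17.23/(17.6 + 17.23) = 4.026 V.
Branch current I = V_A/R1 = 4.026/25.5 = 0.1579 mA.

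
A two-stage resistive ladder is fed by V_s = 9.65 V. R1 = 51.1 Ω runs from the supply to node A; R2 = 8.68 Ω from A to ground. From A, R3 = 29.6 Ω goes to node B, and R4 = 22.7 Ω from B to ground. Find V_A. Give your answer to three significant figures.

V_A ≈ 1.23 V

Node A sees R2 in parallel with the series input of stage 2, R3 + R4 = 52.30 Ω.
Effective lower resistance at A: R2 ‖ 52.30 = 7.444 Ω.
First divider: V_A = V_s · 7.444/(51.1 + 7.444) = 1.227 V.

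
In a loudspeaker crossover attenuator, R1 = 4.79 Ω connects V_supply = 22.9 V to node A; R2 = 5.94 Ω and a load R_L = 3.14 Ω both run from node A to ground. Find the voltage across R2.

V_out ≈ 6.87 V

The load sits in parallel with R2, giving an effective lower resistance R2' = R2·R_L/(R2+R_L) = 2.054 Ω.
Now apply the divider: V_out = 22.9 × 0.3001 = 6.873 V.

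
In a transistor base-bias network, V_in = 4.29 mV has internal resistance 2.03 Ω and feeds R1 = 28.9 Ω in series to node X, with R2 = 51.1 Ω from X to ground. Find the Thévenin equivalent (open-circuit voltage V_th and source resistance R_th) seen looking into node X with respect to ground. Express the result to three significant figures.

V_th ≈ 2.67 mV, R_th ≈ 19.3 Ω

R1' = 2.03 + 28.9 = 30.93 Ω (source resistance + R1).
With X open, the divider is unloaded: V_th = 4.29 × 51.1/82.03 = 2.672 mV.
Zeroing V_in shorts the top of R1' to ground, so R_th = R1' ‖ R2 = 19.27 Ω.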